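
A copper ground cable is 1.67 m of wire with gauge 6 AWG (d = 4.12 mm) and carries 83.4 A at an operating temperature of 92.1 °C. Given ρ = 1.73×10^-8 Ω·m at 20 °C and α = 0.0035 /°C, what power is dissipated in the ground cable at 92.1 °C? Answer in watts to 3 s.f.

A = π(4.12/2 mm)² = π(2.0600e-03 m)² = 1.333e-05 m²
R₍20₎ = ρL/A = (1.73×10^-8)(1.67)/(1.333e-05) = 0.002167 Ω
R₍92.1₎ = R₍20₎(1 + αΔT) = 0.002167 × (1 + 0.0035×72.1) = 0.002714 Ω
P = I²R = (83.4)² × 0.002714 = 18.9 W

18.9 W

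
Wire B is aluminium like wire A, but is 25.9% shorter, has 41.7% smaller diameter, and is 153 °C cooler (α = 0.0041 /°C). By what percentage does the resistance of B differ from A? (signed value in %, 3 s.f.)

-18.7%

R ∝ ρL/d² with ρ ∝ (1+αΔT), so R_B/R_A = (1 − 25.9/100) × (1 − 41.7/100)⁻² × (1 − 0.0041×153)
= 0.741 × 2.942 × 0.3727 = 0.8125
(R_B − R_A)/R_A = 0.8125 − 1 = -18.7%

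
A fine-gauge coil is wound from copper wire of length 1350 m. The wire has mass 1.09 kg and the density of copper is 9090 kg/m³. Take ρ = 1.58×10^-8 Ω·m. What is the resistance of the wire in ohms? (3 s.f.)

240 Ω

A = m/(density·L) = 1.09/(9090×1350) = 8.8824e-08 m²
R = ρL/A = (1.58×10^-8)(1350)/(8.8824e-08) = 240 Ω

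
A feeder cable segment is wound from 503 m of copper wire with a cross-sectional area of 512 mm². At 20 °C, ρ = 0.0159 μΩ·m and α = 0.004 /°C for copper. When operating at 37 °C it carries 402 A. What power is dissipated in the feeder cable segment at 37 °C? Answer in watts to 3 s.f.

ρ = 0.0159 μΩ·m = 1.59×10^-8 Ω·m
A = 512 mm² = 5.120e-04 m²
R₍20₎ = ρL/A = (1.59×10^-8)(503)/(5.120e-04) = 0.01562 Ω
R₍37₎ = R₍20₎(1 + αΔT) = 0.01562 × (1 + 0.004×17) = 0.01668 Ω
P = I²R = (402)² × 0.01668 = 2700 W

2700 W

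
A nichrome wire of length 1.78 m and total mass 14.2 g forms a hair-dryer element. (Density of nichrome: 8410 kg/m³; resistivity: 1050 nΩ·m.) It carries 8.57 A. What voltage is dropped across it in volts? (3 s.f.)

16.9 V

ρ = 1050 nΩ·m = 1.05×10^-6 Ω·m
A = m/(density·L) = 0.0142/(8410×1.78) = 9.4858e-07 m²
R = ρL/A = (1.05×10^-6)(1.78)/(9.4858e-07) = 1.97 Ω
V = IR = 8.57 × 1.97 = 16.9 V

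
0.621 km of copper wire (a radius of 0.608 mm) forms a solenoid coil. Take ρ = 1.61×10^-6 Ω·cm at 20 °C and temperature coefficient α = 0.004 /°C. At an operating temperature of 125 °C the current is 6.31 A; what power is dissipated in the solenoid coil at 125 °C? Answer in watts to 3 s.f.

487 W

ρ = 1.61×10^-6 Ω·cm = 1.61×10^-8 Ω·m
A = πr² = π(6.0800e-04 m)² = 1.161e-06 m²
R₍20₎ = ρL/A = (1.61×10^-8)(621)/(1.161e-06) = 8.609 Ω
R₍125₎ = R₍20₎(1 + αΔT) = 8.609 × (1 + 0.004×105) = 12.22 Ω
P = I²R = (6.31)² × 12.22 = 487 W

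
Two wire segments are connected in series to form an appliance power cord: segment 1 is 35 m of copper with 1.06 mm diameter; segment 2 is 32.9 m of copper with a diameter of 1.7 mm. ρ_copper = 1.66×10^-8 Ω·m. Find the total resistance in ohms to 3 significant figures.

0.899 Ω

Segment 1: A = π(d/2)² = π(5.3000e-04 m)² = 8.825e-07 m²
R₁ = ρL/A = (1.66×10^-8)(35)/(8.825e-07) = 0.6584 Ω
Segment 2: A = π(d/2)² = π(8.5000e-04 m)² = 2.270e-06 m²
R₂ = (1.66×10^-8)(32.9)/(2.270e-06) = 0.2406 Ω
R = R₁ + R₂ = 0.899 Ω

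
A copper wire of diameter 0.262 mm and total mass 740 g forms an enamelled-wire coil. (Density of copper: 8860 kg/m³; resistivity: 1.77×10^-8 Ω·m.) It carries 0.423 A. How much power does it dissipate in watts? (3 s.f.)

A = π(d/2)² = π(1.3100e-04 m)² = 5.3913e-08 m²
L = m/(density·A) = 0.74/(8860×5.3913e-08) = 1549 m
R = ρL/A = (1.77×10^-8)(1549)/(5.3913e-08) = 508.6 Ω
P = I²R = (0.423)² × 508.6 = 91.0 W

91.0 W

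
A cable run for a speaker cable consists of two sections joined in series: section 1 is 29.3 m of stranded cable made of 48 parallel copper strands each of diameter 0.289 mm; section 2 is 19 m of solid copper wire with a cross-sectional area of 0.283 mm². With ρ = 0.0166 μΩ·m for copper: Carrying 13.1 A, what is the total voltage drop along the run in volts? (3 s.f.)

16.6 V

ρ = 0.0166 μΩ·m = 1.66×10^-8 Ω·m
Section 1: A_strand = π(1.4450e-04)² = 6.560e-08 m²; R₁ = ρL/(N·A_s) = (1.66×10^-8)(29.3)/(48×6.560e-08) = 0.1545 Ω
Section 2: A = 0.283 mm² = 2.830e-07 m²
R₂ = (1.66×10^-8)(19)/(2.830e-07) = 1.114 Ω
R = R₁ + R₂ = 1.269 Ω
V = IR = 13.1 × 1.269 = 16.6 V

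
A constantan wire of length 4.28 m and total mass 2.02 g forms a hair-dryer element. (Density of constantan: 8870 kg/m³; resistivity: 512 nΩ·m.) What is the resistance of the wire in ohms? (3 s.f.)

41.2 Ω

ρ = 512 nΩ·m = 5.12×10^-7 Ω·m
A = m/(density·L) = 0.00202/(8870×4.28) = 5.3209e-08 m²
R = ρL/A = (5.12×10^-7)(4.28)/(5.3209e-08) = 41.2 Ω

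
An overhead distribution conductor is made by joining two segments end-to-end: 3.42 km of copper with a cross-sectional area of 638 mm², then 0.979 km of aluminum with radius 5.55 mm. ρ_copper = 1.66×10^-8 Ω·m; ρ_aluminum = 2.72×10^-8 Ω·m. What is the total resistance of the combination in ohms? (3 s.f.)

Segment 1: A = 638 mm² = 6.380e-04 m²
R₁ = ρL/A = (1.66×10^-8)(3420)/(6.380e-04) = 0.08898 Ω
Segment 2: A = πr² = π(5.5500e-03 m)² = 9.677e-05 m²
R₂ = (2.72×10^-8)(979)/(9.677e-05) = 0.2752 Ω
R = R₁ + R₂ = 0.364 Ω

0.364 Ω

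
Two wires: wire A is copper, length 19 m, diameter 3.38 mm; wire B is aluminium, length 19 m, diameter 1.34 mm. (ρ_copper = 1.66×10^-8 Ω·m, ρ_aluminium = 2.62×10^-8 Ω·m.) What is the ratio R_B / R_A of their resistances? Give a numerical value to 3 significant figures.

10.0

R ∝ ρL/d², so R_B/R_A = (ρ_B/ρ_A) × (d_A/d_B)²
= (2.62×10^-8/1.66×10^-8) × (3.38/1.34)² = 10.0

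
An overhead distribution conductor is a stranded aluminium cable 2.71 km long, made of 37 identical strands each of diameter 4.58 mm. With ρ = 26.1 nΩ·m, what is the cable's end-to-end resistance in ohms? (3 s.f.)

ρ = 26.1 nΩ·m = 2.61×10^-8 Ω·m
A_strand = π(2.2900e-03 m)² = 1.647e-05 m²
R_strand = ρL/A = (2.61×10^-8)(2710)/(1.647e-05) = 4.293 Ω
R_total = R_strand/N = 4.293/37 = 0.116 Ω

0.116 Ω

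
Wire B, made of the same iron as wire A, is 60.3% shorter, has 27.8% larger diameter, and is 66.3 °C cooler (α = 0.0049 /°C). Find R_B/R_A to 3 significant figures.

0.164

R ∝ ρL/d² with ρ ∝ (1+αΔT), so R_B/R_A = (1 − 60.3/100) × (1 + 27.8/100)⁻² × (1 − 0.0049×66.3)
= 0.397 × 0.6123 × 0.6751 = 0.164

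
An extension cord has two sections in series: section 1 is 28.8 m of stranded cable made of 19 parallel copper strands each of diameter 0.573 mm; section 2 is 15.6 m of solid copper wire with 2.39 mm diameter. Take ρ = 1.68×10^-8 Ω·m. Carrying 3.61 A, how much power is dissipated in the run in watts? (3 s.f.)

Section 1: A_strand = π(2.8650e-04)² = 2.579e-07 m²; R₁ = ρL/(N·A_s) = (1.68×10^-8)(28.8)/(19×2.579e-07) = 0.09875 Ω
Section 2: A = π(d/2)² = π(1.1950e-03 m)² = 4.486e-06 m²
R₂ = (1.68×10^-8)(15.6)/(4.486e-06) = 0.05842 Ω
R = R₁ + R₂ = 0.1572 Ω
P = I²R = (3.61)² × 0.1572 = 2.05 W

2.05 W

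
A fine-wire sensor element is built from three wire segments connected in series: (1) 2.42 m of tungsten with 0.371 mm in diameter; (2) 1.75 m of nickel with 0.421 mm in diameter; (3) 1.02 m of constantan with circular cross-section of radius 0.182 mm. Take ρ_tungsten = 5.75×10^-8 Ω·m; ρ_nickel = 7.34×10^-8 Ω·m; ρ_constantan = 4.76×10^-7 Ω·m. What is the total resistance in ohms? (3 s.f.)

6.88 Ω

Seg 1: A = π(d/2)² = π(1.8550e-04 m)² = 1.081e-07 m²
R_1 = (5.75×10^-8)(2.42)/(1.081e-07) = 1.287 Ω
Seg 2: A = π(d/2)² = π(2.1050e-04 m)² = 1.392e-07 m²
R_2 = (7.34×10^-8)(1.75)/(1.392e-07) = 0.9227 Ω
Seg 3: A = πr² = π(1.8200e-04 m)² = 1.041e-07 m²
R_3 = (4.76×10^-7)(1.02)/(1.041e-07) = 4.666 Ω
R_total = R_1 + R_2 + R_3 = 6.88 Ω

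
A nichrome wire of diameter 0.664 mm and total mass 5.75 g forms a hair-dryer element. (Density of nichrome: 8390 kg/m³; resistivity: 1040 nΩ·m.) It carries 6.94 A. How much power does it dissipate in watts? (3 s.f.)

ρ = 1040 nΩ·m = 1.04×10^-6 Ω·m
A = π(d/2)² = π(3.3200e-04 m)² = 3.4628e-07 m²
L = m/(density·A) = 0.00575/(8390×3.4628e-07) = 1.979 m
R = ρL/A = (1.04×10^-6)(1.979)/(3.4628e-07) = 5.944 Ω
P = I²R = (6.94)² × 5.944 = 286 W

286 W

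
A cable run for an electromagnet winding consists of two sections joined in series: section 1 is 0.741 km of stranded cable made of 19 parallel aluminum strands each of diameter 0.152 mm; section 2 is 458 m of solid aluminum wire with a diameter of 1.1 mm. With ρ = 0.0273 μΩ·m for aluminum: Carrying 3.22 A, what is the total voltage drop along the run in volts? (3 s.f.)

231 V

ρ = 0.0273 μΩ·m = 2.73×10^-8 Ω·m
Section 1: A_strand = π(7.6000e-05)² = 1.815e-08 m²; R₁ = ρL/(N·A_s) = (2.73×10^-8)(741)/(19×1.815e-08) = 58.67 Ω
Section 2: A = π(d/2)² = π(5.5000e-04 m)² = 9.503e-07 m²
R₂ = (2.73×10^-8)(458)/(9.503e-07) = 13.16 Ω
R = R₁ + R₂ = 71.83 Ω
V = IR = 3.22 × 71.83 = 231 V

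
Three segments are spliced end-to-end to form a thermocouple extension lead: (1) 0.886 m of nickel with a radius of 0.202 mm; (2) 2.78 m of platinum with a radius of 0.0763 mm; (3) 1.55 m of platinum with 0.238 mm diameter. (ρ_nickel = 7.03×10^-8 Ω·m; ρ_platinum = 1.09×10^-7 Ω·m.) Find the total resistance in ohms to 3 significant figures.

20.9 Ω

Seg 1: A = πr² = π(2.0200e-04 m)² = 1.282e-07 m²
R_1 = (7.03×10^-8)(0.886)/(1.282e-07) = 0.4859 Ω
Seg 2: A = πr² = π(7.6300e-05 m)² = 1.829e-08 m²
R_2 = (1.09×10^-7)(2.78)/(1.829e-08) = 16.57 Ω
Seg 3: A = π(d/2)² = π(1.1900e-04 m)² = 4.449e-08 m²
R_3 = (1.09×10^-7)(1.55)/(4.449e-08) = 3.798 Ω
R_total = R_1 + R_2 + R_3 = 20.9 Ω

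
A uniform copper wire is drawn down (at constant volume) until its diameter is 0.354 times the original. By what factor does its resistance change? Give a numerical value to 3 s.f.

Volume constant ⇒ L' = L/r² with r = 0.354. R' = ρL'/A' = ρ(L/r²)/(πr²d₀²/4) = R/r⁴.
Factor = 63.7

63.7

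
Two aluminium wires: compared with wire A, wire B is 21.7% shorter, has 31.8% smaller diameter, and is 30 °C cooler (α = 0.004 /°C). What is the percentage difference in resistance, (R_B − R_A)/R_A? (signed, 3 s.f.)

R ∝ ρL/d² with ρ ∝ (1+αΔT), so R_B/R_A = (1 − 21.7/100) × (1 − 31.8/100)⁻² × (1 − 0.004×30)
= 0.783 × 2.15 × 0.88 = 1.481
(R_B − R_A)/R_A = 1.481 − 1 = 48.1%

48.1%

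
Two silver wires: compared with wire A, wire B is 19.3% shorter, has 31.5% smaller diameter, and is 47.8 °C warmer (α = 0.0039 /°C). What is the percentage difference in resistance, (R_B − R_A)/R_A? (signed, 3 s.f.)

104%

R ∝ ρL/d² with ρ ∝ (1+αΔT), so R_B/R_A = (1 − 19.3/100) × (1 − 31.5/100)⁻² × (1 + 0.0039×47.8)
= 0.807 × 2.131 × 1.186 = 2.041
(R_B − R_A)/R_A = 2.041 − 1 = 104%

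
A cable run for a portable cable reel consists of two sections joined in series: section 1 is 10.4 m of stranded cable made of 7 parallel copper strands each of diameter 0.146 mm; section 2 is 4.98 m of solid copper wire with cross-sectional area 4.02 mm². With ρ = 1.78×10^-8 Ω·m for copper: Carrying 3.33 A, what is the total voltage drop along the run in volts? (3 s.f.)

5.33 V

Section 1: A_strand = π(7.3000e-05)² = 1.674e-08 m²; R₁ = ρL/(N·A_s) = (1.78×10^-8)(10.4)/(7×1.674e-08) = 1.58 Ω
Section 2: A = 4.02 mm² = 4.020e-06 m²
R₂ = (1.78×10^-8)(4.98)/(4.020e-06) = 0.02205 Ω
R = R₁ + R₂ = 1.602 Ω
V = IR = 3.33 × 1.602 = 5.33 V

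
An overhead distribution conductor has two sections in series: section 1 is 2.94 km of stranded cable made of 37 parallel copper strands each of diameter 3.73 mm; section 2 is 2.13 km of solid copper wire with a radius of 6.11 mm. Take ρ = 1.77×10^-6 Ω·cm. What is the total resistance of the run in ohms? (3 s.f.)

0.450 Ω

ρ = 1.77×10^-6 Ω·cm = 1.77×10^-8 Ω·m
Section 1: A_strand = π(1.8650e-03)² = 1.093e-05 m²; R₁ = ρL/(N·A_s) = (1.77×10^-8)(2940)/(37×1.093e-05) = 0.1287 Ω
Section 2: A = πr² = π(6.1100e-03 m)² = 1.173e-04 m²
R₂ = (1.77×10^-8)(2130)/(1.173e-04) = 0.3215 Ω
R = R₁ + R₂ = 0.450 Ω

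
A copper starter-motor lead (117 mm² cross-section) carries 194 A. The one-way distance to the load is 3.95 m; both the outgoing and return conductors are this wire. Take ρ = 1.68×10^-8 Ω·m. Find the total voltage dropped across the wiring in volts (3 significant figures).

A = 117 mm² = 1.170e-04 m²
Total conductor length (both ways) L = 2 × 3.95 = 7.9 m
R = ρL/A = (1.68×10^-8)(7.9)/(1.170e-04) = 0.001134 Ω
V = IR = 194 × 0.001134 = 0.220 V

0.220 V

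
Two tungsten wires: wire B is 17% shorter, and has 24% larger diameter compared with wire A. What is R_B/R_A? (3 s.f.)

0.540

R ∝ L/d², so R_B/R_A = (1 − 17/100) × (1 + 24/100)⁻²
= 0.83 × 0.6504 = 0.540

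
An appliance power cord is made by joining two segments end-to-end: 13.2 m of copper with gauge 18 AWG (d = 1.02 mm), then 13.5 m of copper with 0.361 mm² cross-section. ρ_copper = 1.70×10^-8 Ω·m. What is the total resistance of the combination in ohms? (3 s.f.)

Segment 1: A = π(1.02/2 mm)² = π(5.1000e-04 m)² = 8.171e-07 m²
R₁ = ρL/A = (1.70×10^-8)(13.2)/(8.171e-07) = 0.2746 Ω
Segment 2: A = 0.361 mm² = 3.610e-07 m²
R₂ = (1.70×10^-8)(13.5)/(3.610e-07) = 0.6357 Ω
R = R₁ + R₂ = 0.910 Ω

0.910 Ω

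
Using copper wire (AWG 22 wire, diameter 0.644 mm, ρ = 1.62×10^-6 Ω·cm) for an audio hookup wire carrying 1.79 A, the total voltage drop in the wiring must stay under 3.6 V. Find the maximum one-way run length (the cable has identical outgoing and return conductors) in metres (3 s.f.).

20.2 m

ρ = 1.62×10^-6 Ω·cm = 1.62×10^-8 Ω·m
A = π(0.644/2 mm)² = π(3.2200e-04 m)² = 3.257e-07 m²
L_max = V_max·A/(2·ρI) = (3.6)(3.257e-07)/(2×1.62×10^-8×1.79) = 20.2 m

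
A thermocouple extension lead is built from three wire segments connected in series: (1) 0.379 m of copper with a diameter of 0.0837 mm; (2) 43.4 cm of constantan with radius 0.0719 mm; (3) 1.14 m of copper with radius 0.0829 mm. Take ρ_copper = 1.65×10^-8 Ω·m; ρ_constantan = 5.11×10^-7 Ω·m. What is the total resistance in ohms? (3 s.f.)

15.7 Ω

Seg 1: A = π(d/2)² = π(4.1850e-05 m)² = 5.502e-09 m²
R_1 = (1.65×10^-8)(0.379)/(5.502e-09) = 1.137 Ω
Seg 2: A = πr² = π(7.1900e-05 m)² = 1.624e-08 m²
R_2 = (5.11×10^-7)(0.434)/(1.624e-08) = 13.66 Ω
Seg 3: A = πr² = π(8.2900e-05 m)² = 2.159e-08 m²
R_3 = (1.65×10^-8)(1.14)/(2.159e-08) = 0.8712 Ω
R_total = R_1 + R_2 + R_3 = 15.7 Ω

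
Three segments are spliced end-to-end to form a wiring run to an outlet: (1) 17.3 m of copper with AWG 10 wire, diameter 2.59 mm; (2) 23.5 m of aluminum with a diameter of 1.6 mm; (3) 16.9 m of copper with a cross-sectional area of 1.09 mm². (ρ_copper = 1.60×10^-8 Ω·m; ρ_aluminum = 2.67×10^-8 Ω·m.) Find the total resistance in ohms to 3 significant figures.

0.613 Ω

Seg 1: A = π(2.59/2 mm)² = π(1.2950e-03 m)² = 5.269e-06 m²
R_1 = (1.60×10^-8)(17.3)/(5.269e-06) = 0.05254 Ω
Seg 2: A = π(d/2)² = π(8.0000e-04 m)² = 2.011e-06 m²
R_2 = (2.67×10^-8)(23.5)/(2.011e-06) = 0.3121 Ω
Seg 3: A = 1.09 mm² = 1.090e-06 m²
R_3 = (1.60×10^-8)(16.9)/(1.090e-06) = 0.2481 Ω
R_total = R_1 + R_2 + R_3 = 0.613 Ω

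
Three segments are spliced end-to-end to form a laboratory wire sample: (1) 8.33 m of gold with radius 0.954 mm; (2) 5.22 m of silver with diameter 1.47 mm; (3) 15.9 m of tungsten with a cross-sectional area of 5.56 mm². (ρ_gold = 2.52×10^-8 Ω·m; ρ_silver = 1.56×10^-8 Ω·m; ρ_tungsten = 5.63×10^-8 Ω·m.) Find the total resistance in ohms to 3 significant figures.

Seg 1: A = πr² = π(9.5400e-04 m)² = 2.859e-06 m²
R_1 = (2.52×10^-8)(8.33)/(2.859e-06) = 0.07342 Ω
Seg 2: A = π(d/2)² = π(7.3500e-04 m)² = 1.697e-06 m²
R_2 = (1.56×10^-8)(5.22)/(1.697e-06) = 0.04798 Ω
Seg 3: A = 5.56 mm² = 5.560e-06 m²
R_3 = (5.63×10^-8)(15.9)/(5.560e-06) = 0.161 Ω
R_total = R_1 + R_2 + R_3 = 0.282 Ω

0.282 Ω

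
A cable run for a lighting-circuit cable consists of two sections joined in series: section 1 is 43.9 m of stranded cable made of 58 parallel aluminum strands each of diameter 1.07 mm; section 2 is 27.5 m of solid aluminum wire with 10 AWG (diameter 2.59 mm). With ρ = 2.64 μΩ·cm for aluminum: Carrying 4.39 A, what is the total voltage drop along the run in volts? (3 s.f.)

0.702 V

ρ = 2.64 μΩ·cm = 2.64×10^-8 Ω·m
Section 1: A_strand = π(5.3500e-04)² = 8.992e-07 m²; R₁ = ρL/(N·A_s) = (2.64×10^-8)(43.9)/(58×8.992e-07) = 0.02222 Ω
Section 2: A = π(2.59/2 mm)² = π(1.2950e-03 m)² = 5.269e-06 m²
R₂ = (2.64×10^-8)(27.5)/(5.269e-06) = 0.1378 Ω
R = R₁ + R₂ = 0.16 Ω
V = IR = 4.39 × 0.16 = 0.702 V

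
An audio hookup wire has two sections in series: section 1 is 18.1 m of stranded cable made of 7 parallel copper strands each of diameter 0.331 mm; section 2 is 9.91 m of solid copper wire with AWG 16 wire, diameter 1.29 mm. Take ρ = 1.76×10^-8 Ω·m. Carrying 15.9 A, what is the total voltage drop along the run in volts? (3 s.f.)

Section 1: A_strand = π(1.6550e-04)² = 8.605e-08 m²; R₁ = ρL/(N·A_s) = (1.76×10^-8)(18.1)/(7×8.605e-08) = 0.5289 Ω
Section 2: A = π(1.29/2 mm)² = π(6.4500e-04 m)² = 1.307e-06 m²
R₂ = (1.76×10^-8)(9.91)/(1.307e-06) = 0.1334 Ω
R = R₁ + R₂ = 0.6623 Ω
V = IR = 15.9 × 0.6623 = 10.5 V

10.5 V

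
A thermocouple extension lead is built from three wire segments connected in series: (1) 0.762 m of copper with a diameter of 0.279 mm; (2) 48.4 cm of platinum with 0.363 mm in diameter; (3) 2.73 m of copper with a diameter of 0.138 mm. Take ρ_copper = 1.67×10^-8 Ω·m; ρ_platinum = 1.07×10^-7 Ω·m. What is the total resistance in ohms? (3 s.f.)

Seg 1: A = π(d/2)² = π(1.3950e-04 m)² = 6.114e-08 m²
R_1 = (1.67×10^-8)(0.762)/(6.114e-08) = 0.2081 Ω
Seg 2: A = π(d/2)² = π(1.8150e-04 m)² = 1.035e-07 m²
R_2 = (1.07×10^-7)(0.484)/(1.035e-07) = 0.5004 Ω
Seg 3: A = π(d/2)² = π(6.9000e-05 m)² = 1.496e-08 m²
R_3 = (1.67×10^-8)(2.73)/(1.496e-08) = 3.048 Ω
R_total = R_1 + R_2 + R_3 = 3.76 Ω

3.76 Ω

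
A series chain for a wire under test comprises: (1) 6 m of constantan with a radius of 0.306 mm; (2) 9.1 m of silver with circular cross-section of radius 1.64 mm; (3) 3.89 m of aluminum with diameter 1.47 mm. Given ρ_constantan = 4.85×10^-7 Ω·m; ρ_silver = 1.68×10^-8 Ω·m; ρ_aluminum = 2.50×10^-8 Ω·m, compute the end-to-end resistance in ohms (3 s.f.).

Seg 1: A = πr² = π(3.0600e-04 m)² = 2.942e-07 m²
R_1 = (4.85×10^-7)(6)/(2.942e-07) = 9.892 Ω
Seg 2: A = πr² = π(1.6400e-03 m)² = 8.450e-06 m²
R_2 = (1.68×10^-8)(9.1)/(8.450e-06) = 0.01809 Ω
Seg 3: A = π(d/2)² = π(7.3500e-04 m)² = 1.697e-06 m²
R_3 = (2.50×10^-8)(3.89)/(1.697e-06) = 0.0573 Ω
R_total = R_1 + R_2 + R_3 = 9.97 Ω

9.97 Ω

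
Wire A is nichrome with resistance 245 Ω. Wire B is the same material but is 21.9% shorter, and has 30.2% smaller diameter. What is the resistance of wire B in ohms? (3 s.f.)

R ∝ L/d², so R_B/R_A = (1 − 21.9/100) × (1 − 30.2/100)⁻²
= 0.781 × 2.053 = 1.603
R_B = 1.603 × 245 = 393 Ω

393 Ω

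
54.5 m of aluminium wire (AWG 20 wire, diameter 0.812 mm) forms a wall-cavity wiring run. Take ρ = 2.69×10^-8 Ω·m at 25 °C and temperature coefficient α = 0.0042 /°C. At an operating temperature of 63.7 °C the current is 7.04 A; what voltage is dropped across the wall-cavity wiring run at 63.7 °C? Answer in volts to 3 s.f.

A = π(0.812/2 mm)² = π(4.0600e-04 m)² = 5.178e-07 m²
R₍25₎ = ρL/A = (2.69×10^-8)(54.5)/(5.178e-07) = 2.831 Ω
R₍63.7₎ = R₍25₎(1 + αΔT) = 2.831 × (1 + 0.0042×38.7) = 3.291 Ω
V = IR = 7.04 × 3.291 = 23.2 V

23.2 V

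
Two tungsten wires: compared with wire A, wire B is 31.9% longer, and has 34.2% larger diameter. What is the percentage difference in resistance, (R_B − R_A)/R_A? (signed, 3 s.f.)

-26.8%

R ∝ L/d², so R_B/R_A = (1 + 31.9/100) × (1 + 34.2/100)⁻²
= 1.319 × 0.5553 = 0.7324
(R_B − R_A)/R_A = 0.7324 − 1 = -26.8%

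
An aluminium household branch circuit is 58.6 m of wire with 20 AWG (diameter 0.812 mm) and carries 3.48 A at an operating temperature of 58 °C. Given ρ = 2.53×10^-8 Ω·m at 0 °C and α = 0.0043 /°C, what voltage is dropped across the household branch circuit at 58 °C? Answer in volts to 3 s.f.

A = π(0.812/2 mm)² = π(4.0600e-04 m)² = 5.178e-07 m²
R₍0₎ = ρL/A = (2.53×10^-8)(58.6)/(5.178e-07) = 2.863 Ω
R₍58₎ = R₍0₎(1 + αΔT) = 2.863 × (1 + 0.0043×58) = 3.577 Ω
V = IR = 3.48 × 3.577 = 12.4 V

12.4 V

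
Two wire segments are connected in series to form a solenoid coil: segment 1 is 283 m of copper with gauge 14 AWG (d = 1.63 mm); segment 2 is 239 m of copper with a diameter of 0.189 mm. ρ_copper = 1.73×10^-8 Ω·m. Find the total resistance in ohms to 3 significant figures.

150 Ω

Segment 1: A = π(1.63/2 mm)² = π(8.1500e-04 m)² = 2.087e-06 m²
R₁ = ρL/A = (1.73×10^-8)(283)/(2.087e-06) = 2.346 Ω
Segment 2: A = π(d/2)² = π(9.4500e-05 m)² = 2.806e-08 m²
R₂ = (1.73×10^-8)(239)/(2.806e-08) = 147.4 Ω
R = R₁ + R₂ = 150 Ω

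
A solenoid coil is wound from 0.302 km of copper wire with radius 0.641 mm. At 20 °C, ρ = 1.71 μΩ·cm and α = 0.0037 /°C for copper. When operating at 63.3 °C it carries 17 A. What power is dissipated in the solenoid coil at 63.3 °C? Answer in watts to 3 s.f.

1340 W

ρ = 1.71 μΩ·cm = 1.71×10^-8 Ω·m
A = πr² = π(6.4100e-04 m)² = 1.291e-06 m²
R₍20₎ = ρL/A = (1.71×10^-8)(302)/(1.291e-06) = 4.001 Ω
R₍63.3₎ = R₍20₎(1 + αΔT) = 4.001 × (1 + 0.0037×43.3) = 4.642 Ω
P = I²R = (17)² × 4.642 = 1340 W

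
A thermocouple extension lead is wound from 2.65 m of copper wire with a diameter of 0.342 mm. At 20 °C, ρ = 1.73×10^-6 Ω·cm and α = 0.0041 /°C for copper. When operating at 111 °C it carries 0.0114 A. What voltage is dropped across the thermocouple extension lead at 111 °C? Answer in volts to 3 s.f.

ρ = 1.73×10^-6 Ω·cm = 1.73×10^-8 Ω·m
A = π(d/2)² = π(1.7100e-04 m)² = 9.186e-08 m²
R₍20₎ = ρL/A = (1.73×10^-8)(2.65)/(9.186e-08) = 0.4991 Ω
R₍111₎ = R₍20₎(1 + αΔT) = 0.4991 × (1 + 0.0041×91) = 0.6853 Ω
V = IR = 0.0114 × 0.6853 = 0.00781 V

0.00781 V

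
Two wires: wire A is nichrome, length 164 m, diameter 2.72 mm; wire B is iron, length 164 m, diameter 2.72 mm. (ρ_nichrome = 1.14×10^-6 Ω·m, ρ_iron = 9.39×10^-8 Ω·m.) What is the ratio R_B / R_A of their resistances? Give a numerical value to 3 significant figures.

0.0824

R ∝ ρL/d², so R_B/R_A = (ρ_B/ρ_A)
= (9.39×10^-8/1.14×10^-6) = 0.0824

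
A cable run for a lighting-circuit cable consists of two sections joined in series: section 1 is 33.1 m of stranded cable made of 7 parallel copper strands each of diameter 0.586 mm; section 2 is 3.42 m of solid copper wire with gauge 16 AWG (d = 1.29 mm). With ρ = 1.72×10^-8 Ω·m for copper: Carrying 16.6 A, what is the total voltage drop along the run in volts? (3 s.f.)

5.75 V

Section 1: A_strand = π(2.9300e-04)² = 2.697e-07 m²; R₁ = ρL/(N·A_s) = (1.72×10^-8)(33.1)/(7×2.697e-07) = 0.3016 Ω
Section 2: A = π(1.29/2 mm)² = π(6.4500e-04 m)² = 1.307e-06 m²
R₂ = (1.72×10^-8)(3.42)/(1.307e-06) = 0.04501 Ω
R = R₁ + R₂ = 0.3466 Ω
V = IR = 16.6 × 0.3466 = 5.75 V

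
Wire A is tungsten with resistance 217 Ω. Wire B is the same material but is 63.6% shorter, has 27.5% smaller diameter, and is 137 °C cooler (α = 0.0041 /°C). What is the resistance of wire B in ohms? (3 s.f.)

65.9 Ω

R ∝ ρL/d² with ρ ∝ (1+αΔT), so R_B/R_A = (1 − 63.6/100) × (1 − 27.5/100)⁻² × (1 − 0.0041×137)
= 0.364 × 1.903 × 0.4383 = 0.3035
R_B = 0.3035 × 217 = 65.9 Ω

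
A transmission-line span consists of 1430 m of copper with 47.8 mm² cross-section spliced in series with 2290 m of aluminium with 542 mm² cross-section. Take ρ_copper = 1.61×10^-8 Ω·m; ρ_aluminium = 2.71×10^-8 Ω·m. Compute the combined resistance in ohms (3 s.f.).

Segment 1: A = 47.8 mm² = 4.780e-05 m²
R₁ = ρL/A = (1.61×10^-8)(1430)/(4.780e-05) = 0.4817 Ω
Segment 2: A = 542 mm² = 5.420e-04 m²
R₂ = (2.71×10^-8)(2290)/(5.420e-04) = 0.1145 Ω
R = R₁ + R₂ = 0.596 Ω

0.596 Ω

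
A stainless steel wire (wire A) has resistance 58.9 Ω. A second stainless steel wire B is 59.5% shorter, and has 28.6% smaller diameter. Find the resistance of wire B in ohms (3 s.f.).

R ∝ L/d², so R_B/R_A = (1 − 59.5/100) × (1 − 28.6/100)⁻²
= 0.405 × 1.962 = 0.7944
R_B = 0.7944 × 58.9 = 46.8 Ω

46.8 Ω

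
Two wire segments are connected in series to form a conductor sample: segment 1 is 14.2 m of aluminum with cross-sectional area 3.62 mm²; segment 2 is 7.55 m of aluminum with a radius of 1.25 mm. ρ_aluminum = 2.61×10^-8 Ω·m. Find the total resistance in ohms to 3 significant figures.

Segment 1: A = 3.62 mm² = 3.620e-06 m²
R₁ = ρL/A = (2.61×10^-8)(14.2)/(3.620e-06) = 0.1024 Ω
Segment 2: A = πr² = π(1.2500e-03 m)² = 4.909e-06 m²
R₂ = (2.61×10^-8)(7.55)/(4.909e-06) = 0.04014 Ω
R = R₁ + R₂ = 0.143 Ω

0.143 Ω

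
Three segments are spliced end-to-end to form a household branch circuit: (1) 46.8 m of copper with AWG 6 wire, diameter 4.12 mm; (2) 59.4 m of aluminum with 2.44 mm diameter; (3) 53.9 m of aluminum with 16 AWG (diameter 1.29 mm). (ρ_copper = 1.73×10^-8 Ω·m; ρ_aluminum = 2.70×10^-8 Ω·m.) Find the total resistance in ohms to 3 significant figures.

Seg 1: A = π(4.12/2 mm)² = π(2.0600e-03 m)² = 1.333e-05 m²
R_1 = (1.73×10^-8)(46.8)/(1.333e-05) = 0.06073 Ω
Seg 2: A = π(d/2)² = π(1.2200e-03 m)² = 4.676e-06 m²
R_2 = (2.70×10^-8)(59.4)/(4.676e-06) = 0.343 Ω
Seg 3: A = π(1.29/2 mm)² = π(6.4500e-04 m)² = 1.307e-06 m²
R_3 = (2.70×10^-8)(53.9)/(1.307e-06) = 1.113 Ω
R_total = R_1 + R_2 + R_3 = 1.52 Ω

1.52 Ω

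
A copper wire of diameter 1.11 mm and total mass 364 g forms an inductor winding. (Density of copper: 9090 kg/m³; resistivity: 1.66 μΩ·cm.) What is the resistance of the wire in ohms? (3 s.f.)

0.710 Ω

ρ = 1.66 μΩ·cm = 1.66×10^-8 Ω·m
A = π(d/2)² = π(5.5500e-04 m)² = 9.6769e-07 m²
L = m/(density·A) = 0.364/(9090×9.6769e-07) = 41.38 m
R = ρL/A = (1.66×10^-8)(41.38)/(9.6769e-07) = 0.710 Ω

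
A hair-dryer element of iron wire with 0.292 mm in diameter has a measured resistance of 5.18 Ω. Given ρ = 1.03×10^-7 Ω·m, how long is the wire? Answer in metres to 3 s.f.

A = π(d/2)² = π(1.4600e-04 m)² = 6.697e-08 m²
L = RA/ρ = (5.18)(6.697e-08)/(1.03×10^-7) = 3.37 m

3.37 m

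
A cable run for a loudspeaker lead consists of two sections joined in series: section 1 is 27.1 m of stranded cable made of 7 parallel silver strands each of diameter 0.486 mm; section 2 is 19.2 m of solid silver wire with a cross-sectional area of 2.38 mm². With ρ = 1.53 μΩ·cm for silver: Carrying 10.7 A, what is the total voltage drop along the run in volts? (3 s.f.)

4.74 V

ρ = 1.53 μΩ·cm = 1.53×10^-8 Ω·m
Section 1: A_strand = π(2.4300e-04)² = 1.855e-07 m²; R₁ = ρL/(N·A_s) = (1.53×10^-8)(27.1)/(7×1.855e-07) = 0.3193 Ω
Section 2: A = 2.38 mm² = 2.380e-06 m²
R₂ = (1.53×10^-8)(19.2)/(2.380e-06) = 0.1234 Ω
R = R₁ + R₂ = 0.4427 Ω
V = IR = 10.7 × 0.4427 = 4.74 V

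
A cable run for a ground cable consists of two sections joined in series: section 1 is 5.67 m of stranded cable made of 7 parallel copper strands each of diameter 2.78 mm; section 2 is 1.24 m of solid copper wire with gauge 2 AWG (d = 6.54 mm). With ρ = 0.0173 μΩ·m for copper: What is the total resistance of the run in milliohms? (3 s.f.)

2.95 mΩ

ρ = 0.0173 μΩ·m = 1.73×10^-8 Ω·m
Section 1: A_strand = π(1.3900e-03)² = 6.070e-06 m²; R₁ = ρL/(N·A_s) = (1.73×10^-8)(5.67)/(7×6.070e-06) = 0.002309 Ω
Section 2: A = π(6.54/2 mm)² = π(3.2700e-03 m)² = 3.359e-05 m²
R₂ = (1.73×10^-8)(1.24)/(3.359e-05) = 6.386×10^-4 Ω
R = R₁ + R₂ = 2.95 mΩ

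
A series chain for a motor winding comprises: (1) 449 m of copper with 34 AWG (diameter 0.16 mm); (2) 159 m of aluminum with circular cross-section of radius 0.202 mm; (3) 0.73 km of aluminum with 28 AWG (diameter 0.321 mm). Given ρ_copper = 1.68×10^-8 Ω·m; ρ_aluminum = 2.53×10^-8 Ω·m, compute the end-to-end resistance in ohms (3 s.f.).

635 Ω

Seg 1: A = π(0.16/2 mm)² = π(8.0000e-05 m)² = 2.011e-08 m²
R_1 = (1.68×10^-8)(449)/(2.011e-08) = 375.2 Ω
Seg 2: A = πr² = π(2.0200e-04 m)² = 1.282e-07 m²
R_2 = (2.53×10^-8)(159)/(1.282e-07) = 31.38 Ω
Seg 3: A = π(0.321/2 mm)² = π(1.6050e-04 m)² = 8.093e-08 m²
R_3 = (2.53×10^-8)(730)/(8.093e-08) = 228.2 Ω
R_total = R_1 + R_2 + R_3 = 635 Ω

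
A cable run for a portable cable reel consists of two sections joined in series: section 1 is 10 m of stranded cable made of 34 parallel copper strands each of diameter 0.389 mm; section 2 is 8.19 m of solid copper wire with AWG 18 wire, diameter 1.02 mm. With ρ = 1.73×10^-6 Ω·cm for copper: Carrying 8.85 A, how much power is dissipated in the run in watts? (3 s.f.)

16.9 W

ρ = 1.73×10^-6 Ω·cm = 1.73×10^-8 Ω·m
Section 1: A_strand = π(1.9450e-04)² = 1.188e-07 m²; R₁ = ρL/(N·A_s) = (1.73×10^-8)(10)/(34×1.188e-07) = 0.04281 Ω
Section 2: A = π(1.02/2 mm)² = π(5.1000e-04 m)² = 8.171e-07 m²
R₂ = (1.73×10^-8)(8.19)/(8.171e-07) = 0.1734 Ω
R = R₁ + R₂ = 0.2162 Ω
P = I²R = (8.85)² × 0.2162 = 16.9 W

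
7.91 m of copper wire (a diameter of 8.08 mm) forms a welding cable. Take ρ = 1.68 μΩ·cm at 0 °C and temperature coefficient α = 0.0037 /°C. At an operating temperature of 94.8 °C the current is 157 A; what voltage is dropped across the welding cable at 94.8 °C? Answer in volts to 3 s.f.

ρ = 1.68 μΩ·cm = 1.68×10^-8 Ω·m
A = π(d/2)² = π(4.0400e-03 m)² = 5.128e-05 m²
R₍0₎ = ρL/A = (1.68×10^-8)(7.91)/(5.128e-05) = 0.002592 Ω
R₍94.8₎ = R₍0₎(1 + αΔT) = 0.002592 × (1 + 0.0037×94.8) = 0.003501 Ω
V = IR = 157 × 0.003501 = 0.550 V

0.550 V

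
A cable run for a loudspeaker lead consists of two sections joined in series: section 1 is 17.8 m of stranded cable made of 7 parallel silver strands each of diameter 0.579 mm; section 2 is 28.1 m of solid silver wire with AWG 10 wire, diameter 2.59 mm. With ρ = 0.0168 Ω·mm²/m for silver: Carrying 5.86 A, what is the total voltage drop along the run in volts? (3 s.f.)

ρ = 0.0168 Ω·mm²/m = 1.68×10^-8 Ω·m
Section 1: A_strand = π(2.8950e-04)² = 2.633e-07 m²; R₁ = ρL/(N·A_s) = (1.68×10^-8)(17.8)/(7×2.633e-07) = 0.1622 Ω
Section 2: A = π(2.59/2 mm)² = π(1.2950e-03 m)² = 5.269e-06 m²
R₂ = (1.68×10^-8)(28.1)/(5.269e-06) = 0.0896 Ω
R = R₁ + R₂ = 0.2519 Ω
V = IR = 5.86 × 0.2519 = 1.48 V

1.48 V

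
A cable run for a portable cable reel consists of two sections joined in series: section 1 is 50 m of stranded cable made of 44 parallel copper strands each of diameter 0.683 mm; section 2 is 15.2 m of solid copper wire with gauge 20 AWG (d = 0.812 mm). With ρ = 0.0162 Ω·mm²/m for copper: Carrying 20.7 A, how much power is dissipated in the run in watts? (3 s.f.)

ρ = 0.0162 Ω·mm²/m = 1.62×10^-8 Ω·m
Section 1: A_strand = π(3.4150e-04)² = 3.664e-07 m²; R₁ = ρL/(N·A_s) = (1.62×10^-8)(50)/(44×3.664e-07) = 0.05025 Ω
Section 2: A = π(0.812/2 mm)² = π(4.0600e-04 m)² = 5.178e-07 m²
R₂ = (1.62×10^-8)(15.2)/(5.178e-07) = 0.4755 Ω
R = R₁ + R₂ = 0.5258 Ω
P = I²R = (20.7)² × 0.5258 = 225 W

225 W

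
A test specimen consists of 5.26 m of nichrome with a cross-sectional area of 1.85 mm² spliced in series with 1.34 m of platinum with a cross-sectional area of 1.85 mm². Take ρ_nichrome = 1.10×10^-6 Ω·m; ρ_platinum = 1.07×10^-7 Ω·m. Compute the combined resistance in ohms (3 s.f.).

3.21 Ω

Segment 1: A = 1.85 mm² = 1.850e-06 m²
R₁ = ρL/A = (1.10×10^-6)(5.26)/(1.850e-06) = 3.128 Ω
R₂ = (1.07×10^-7)(1.34)/(1.850e-06) = 0.0775 Ω
R = R₁ + R₂ = 3.21 Ω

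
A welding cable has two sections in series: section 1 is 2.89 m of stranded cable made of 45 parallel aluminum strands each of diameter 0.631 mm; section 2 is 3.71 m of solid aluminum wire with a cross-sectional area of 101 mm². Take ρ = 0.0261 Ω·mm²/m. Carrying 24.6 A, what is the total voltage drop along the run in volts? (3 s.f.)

0.155 V

ρ = 0.0261 Ω·mm²/m = 2.61×10^-8 Ω·m
Section 1: A_strand = π(3.1550e-04)² = 3.127e-07 m²; R₁ = ρL/(N·A_s) = (2.61×10^-8)(2.89)/(45×3.127e-07) = 0.00536 Ω
Section 2: A = 101 mm² = 1.010e-04 m²
R₂ = (2.61×10^-8)(3.71)/(1.010e-04) = 9.587×10^-4 Ω
R = R₁ + R₂ = 0.006319 Ω
V = IR = 24.6 × 0.006319 = 0.155 V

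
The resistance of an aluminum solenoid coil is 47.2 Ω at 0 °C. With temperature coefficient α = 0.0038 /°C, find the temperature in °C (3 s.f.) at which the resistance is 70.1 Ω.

R = R₀(1 + α(T − T₀)) ⇒ T = T₀ + (R/R₀ − 1)/α
T = 0 + (70.1/47.2 − 1)/0.0038 = 0 + (0.4852)/0.0038 = 128 °C

128 °C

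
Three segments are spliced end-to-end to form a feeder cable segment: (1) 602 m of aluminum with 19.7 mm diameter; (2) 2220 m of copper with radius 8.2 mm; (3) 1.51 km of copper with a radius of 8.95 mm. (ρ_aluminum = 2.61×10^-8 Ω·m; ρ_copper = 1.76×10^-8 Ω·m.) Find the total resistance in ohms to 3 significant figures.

0.342 Ω

Seg 1: A = π(d/2)² = π(9.8500e-03 m)² = 3.048e-04 m²
R_1 = (2.61×10^-8)(602)/(3.048e-04) = 0.05155 Ω
Seg 2: A = πr² = π(8.2000e-03 m)² = 2.112e-04 m²
R_2 = (1.76×10^-8)(2220)/(2.112e-04) = 0.185 Ω
Seg 3: A = πr² = π(8.9500e-03 m)² = 2.516e-04 m²
R_3 = (1.76×10^-8)(1510)/(2.516e-04) = 0.1056 Ω
R_total = R_1 + R_2 + R_3 = 0.342 Ω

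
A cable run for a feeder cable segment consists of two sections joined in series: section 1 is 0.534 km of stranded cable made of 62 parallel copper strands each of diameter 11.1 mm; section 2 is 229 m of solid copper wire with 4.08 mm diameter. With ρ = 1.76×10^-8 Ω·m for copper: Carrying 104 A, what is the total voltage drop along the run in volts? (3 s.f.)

Section 1: A_strand = π(5.5500e-03)² = 9.677e-05 m²; R₁ = ρL/(N·A_s) = (1.76×10^-8)(534)/(62×9.677e-05) = 0.001566 Ω
Section 2: A = π(d/2)² = π(2.0400e-03 m)² = 1.307e-05 m²
R₂ = (1.76×10^-8)(229)/(1.307e-05) = 0.3083 Ω
R = R₁ + R₂ = 0.3098 Ω
V = IR = 104 × 0.3098 = 32.2 V

32.2 V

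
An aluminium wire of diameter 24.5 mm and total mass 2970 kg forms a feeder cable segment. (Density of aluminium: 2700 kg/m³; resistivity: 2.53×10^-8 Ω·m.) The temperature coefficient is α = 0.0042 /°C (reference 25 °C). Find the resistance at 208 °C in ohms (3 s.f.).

A = π(d/2)² = π(1.2250e-02 m)² = 4.7144e-04 m²
L = m/(density·A) = 2970/(2700×4.7144e-04) = 2333 m
R = ρL/A = (2.53×10^-8)(2333)/(4.7144e-04) = 0.1252 Ω
R(208 °C) = 0.1252 × (1 + 0.0042×183) = 0.221 Ω

0.221 Ω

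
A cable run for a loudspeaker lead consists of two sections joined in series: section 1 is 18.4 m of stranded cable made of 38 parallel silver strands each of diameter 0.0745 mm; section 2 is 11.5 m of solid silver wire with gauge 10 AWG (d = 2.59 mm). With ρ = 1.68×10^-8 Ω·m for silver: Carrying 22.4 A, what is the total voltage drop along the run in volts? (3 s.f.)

Section 1: A_strand = π(3.7250e-05)² = 4.359e-09 m²; R₁ = ρL/(N·A_s) = (1.68×10^-8)(18.4)/(38×4.359e-09) = 1.866 Ω
Section 2: A = π(2.59/2 mm)² = π(1.2950e-03 m)² = 5.269e-06 m²
R₂ = (1.68×10^-8)(11.5)/(5.269e-06) = 0.03667 Ω
R = R₁ + R₂ = 1.903 Ω
V = IR = 22.4 × 1.903 = 42.6 V

42.6 V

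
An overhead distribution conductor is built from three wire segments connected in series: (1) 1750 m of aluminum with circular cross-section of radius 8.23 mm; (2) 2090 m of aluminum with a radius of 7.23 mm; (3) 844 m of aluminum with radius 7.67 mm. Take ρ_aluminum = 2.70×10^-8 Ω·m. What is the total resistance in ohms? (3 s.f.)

Seg 1: A = πr² = π(8.2300e-03 m)² = 2.128e-04 m²
R_1 = (2.70×10^-8)(1750)/(2.128e-04) = 0.2221 Ω
Seg 2: A = πr² = π(7.2300e-03 m)² = 1.642e-04 m²
R_2 = (2.70×10^-8)(2090)/(1.642e-04) = 0.3436 Ω
Seg 3: A = πr² = π(7.6700e-03 m)² = 1.848e-04 m²
R_3 = (2.70×10^-8)(844)/(1.848e-04) = 0.1233 Ω
R_total = R_1 + R_2 + R_3 = 0.689 Ω

0.689 Ω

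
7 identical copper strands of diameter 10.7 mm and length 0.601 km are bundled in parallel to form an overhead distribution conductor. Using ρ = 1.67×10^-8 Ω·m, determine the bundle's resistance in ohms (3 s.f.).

0.0159 Ω

A_strand = π(5.3500e-03 m)² = 8.992e-05 m²
R_strand = ρL/A = (1.67×10^-8)(601)/(8.992e-05) = 0.1116 Ω
R_total = R_strand/N = 0.1116/7 = 0.0159 Ω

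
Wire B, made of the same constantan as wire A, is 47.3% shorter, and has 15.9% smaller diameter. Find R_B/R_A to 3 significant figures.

0.745

R ∝ L/d², so R_B/R_A = (1 − 47.3/100) × (1 − 15.9/100)⁻²
= 0.527 × 1.414 = 0.745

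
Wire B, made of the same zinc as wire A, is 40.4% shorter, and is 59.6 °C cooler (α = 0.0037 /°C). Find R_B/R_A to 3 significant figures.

0.465

R ∝ ρL/d² with ρ ∝ (1+αΔT), so R_B/R_A = (1 − 40.4/100) × (1 − 0.0037×59.6)
= 0.596 × 0.7795 = 0.465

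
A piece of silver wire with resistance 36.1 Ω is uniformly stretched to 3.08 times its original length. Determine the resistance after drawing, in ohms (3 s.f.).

Volume constant ⇒ A' = A/k with k = 3.08. R' = ρ(kL)/(A/k) = k²R.
R' = 9.486 × 36.1 = 342 Ω

342 Ω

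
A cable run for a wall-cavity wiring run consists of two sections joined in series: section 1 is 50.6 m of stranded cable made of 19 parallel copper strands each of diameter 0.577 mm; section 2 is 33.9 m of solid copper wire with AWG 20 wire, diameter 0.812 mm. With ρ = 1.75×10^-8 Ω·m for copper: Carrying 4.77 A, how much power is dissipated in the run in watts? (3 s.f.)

30.1 W

Section 1: A_strand = π(2.8850e-04)² = 2.615e-07 m²; R₁ = ρL/(N·A_s) = (1.75×10^-8)(50.6)/(19×2.615e-07) = 0.1782 Ω
Section 2: A = π(0.812/2 mm)² = π(4.0600e-04 m)² = 5.178e-07 m²
R₂ = (1.75×10^-8)(33.9)/(5.178e-07) = 1.146 Ω
R = R₁ + R₂ = 1.324 Ω
P = I²R = (4.77)² × 1.324 = 30.1 W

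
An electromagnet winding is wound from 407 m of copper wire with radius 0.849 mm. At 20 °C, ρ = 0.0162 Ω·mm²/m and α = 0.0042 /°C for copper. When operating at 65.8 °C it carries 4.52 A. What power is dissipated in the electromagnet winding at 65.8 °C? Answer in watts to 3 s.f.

70.9 W

ρ = 0.0162 Ω·mm²/m = 1.62×10^-8 Ω·m
A = πr² = π(8.4900e-04 m)² = 2.264e-06 m²
R₍20₎ = ρL/A = (1.62×10^-8)(407)/(2.264e-06) = 2.912 Ω
R₍65.8₎ = R₍20₎(1 + αΔT) = 2.912 × (1 + 0.0042×45.8) = 3.472 Ω
P = I²R = (4.52)² × 3.472 = 70.9 W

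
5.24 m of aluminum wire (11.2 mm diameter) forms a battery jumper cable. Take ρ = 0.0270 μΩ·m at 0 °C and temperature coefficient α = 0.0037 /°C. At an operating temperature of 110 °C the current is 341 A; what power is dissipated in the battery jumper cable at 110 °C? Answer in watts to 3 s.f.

ρ = 0.0270 μΩ·m = 2.70×10^-8 Ω·m
A = π(d/2)² = π(5.6000e-03 m)² = 9.852e-05 m²
R₍0₎ = ρL/A = (2.70×10^-8)(5.24)/(9.852e-05) = 0.001436 Ω
R₍110₎ = R₍0₎(1 + αΔT) = 0.001436 × (1 + 0.0037×110) = 0.002021 Ω
P = I²R = (341)² × 0.002021 = 235 W

235 W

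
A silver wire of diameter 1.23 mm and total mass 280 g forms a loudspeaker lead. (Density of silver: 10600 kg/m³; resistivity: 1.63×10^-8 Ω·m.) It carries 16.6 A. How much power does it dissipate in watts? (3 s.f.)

84.0 W

A = π(d/2)² = π(6.1500e-04 m)² = 1.1882e-06 m²
L = m/(density·A) = 0.28/(10600×1.1882e-06) = 22.23 m
R = ρL/A = (1.63×10^-8)(22.23)/(1.1882e-06) = 0.305 Ω
P = I²R = (16.6)² × 0.305 = 84.0 W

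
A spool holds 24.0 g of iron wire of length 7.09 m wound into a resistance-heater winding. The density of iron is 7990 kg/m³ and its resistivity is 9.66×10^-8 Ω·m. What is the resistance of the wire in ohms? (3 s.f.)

1.62 Ω

A = m/(density·L) = 0.024/(7990×7.09) = 4.2366e-07 m²
R = ρL/A = (9.66×10^-8)(7.09)/(4.2366e-07) = 1.62 Ω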